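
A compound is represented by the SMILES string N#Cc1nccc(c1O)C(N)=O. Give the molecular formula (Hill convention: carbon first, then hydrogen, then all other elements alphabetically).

C7H5N3O2

Walk through each heavy atom and fill implicit hydrogens from standard valence (C 4, N 3, O 2, S 2, halogen 1); for lowercase aromatic atoms, an aromatic c carries 1 H when it has two neighbours and 0 H with three, and aromatic n carries 0 H:
  atom 1: N, bond orders sum to 3 (valence 3) → 0 H
  atom 2: C, bond orders sum to 4 (valence 4) → 0 H
  atom 3: aromatic c, 3 neighbours → 0 H
  atom 4: aromatic n, 2 neighbours → 0 H
  atom 5: aromatic c, 2 neighbours → 1 H
  atom 6: aromatic c, 2 neighbours → 1 H
  atom 7: aromatic c, 3 neighbours → 0 H
  atom 8: aromatic c, 3 neighbours → 0 H
  atom 9: O, bond orders sum to 1 (valence 2) → 1 H
  atom 10: C, bond orders sum to 4 (valence 4) → 0 H
  atom 11: N, bond orders sum to 1 (valence 3) → 2 H
  atom 12: O, bond orders sum to 2 (valence 2) → 0 H
Totals → C:7, H:5, N:3, O:2.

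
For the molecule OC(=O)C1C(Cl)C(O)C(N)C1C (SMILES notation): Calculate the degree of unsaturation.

2

Degree of unsaturation = (number of rings) + (number of π bonds).
Ring closures in the SMILES: 1.
π bonds: 1 double bond (each 1 DoU) → 1 DoU from unsaturation.
Total DoU = 1 + 1 = 2.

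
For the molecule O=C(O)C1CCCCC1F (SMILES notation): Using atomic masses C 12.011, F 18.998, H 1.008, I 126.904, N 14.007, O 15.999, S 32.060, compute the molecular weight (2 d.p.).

146.16 g/mol

First, the molecular formula is C7H11FO2 (counting implicit H from valence).
  C: 7 × 12.011 = 84.077
  F: 1 × 18.998 = 18.998
  H: 11 × 1.008 = 11.088
  O: 2 × 15.999 = 31.998
Sum: 7×12.011 + 1×18.998 + 11×1.008 + 2×15.999 = 146.161 → 146.16 g/mol.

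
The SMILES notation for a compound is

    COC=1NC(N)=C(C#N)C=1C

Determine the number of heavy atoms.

Every atom symbol written in the SMILES (organic subset) is one heavy atom; implicit H are not written.
Heavy atoms by element → C:7, N:3, O:1.
Total: 11.

11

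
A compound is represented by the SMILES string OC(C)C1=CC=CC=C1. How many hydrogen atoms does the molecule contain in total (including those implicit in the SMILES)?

10

Walk through each heavy atom and fill implicit hydrogens from standard valence (C 4, N 3, O 2, S 2, halogen 1):
  atom 1: O, bond orders sum to 1 (valence 2) → 1 H
  atom 2: C, bond orders sum to 3 (valence 4) → 1 H
  atom 3: C, bond orders sum to 1 (valence 4) → 3 H
  atom 4: C, bond orders sum to 4 (valence 4) → 0 H
  atom 5: C, bond orders sum to 3 (valence 4) → 1 H
  atom 6: C, bond orders sum to 3 (valence 4) → 1 H
  atom 7: C, bond orders sum to 3 (valence 4) → 1 H
  atom 8: C, bond orders sum to 3 (valence 4) → 1 H
  atom 9: C, bond orders sum to 3 (valence 4) → 1 H
Total hydrogens: 10.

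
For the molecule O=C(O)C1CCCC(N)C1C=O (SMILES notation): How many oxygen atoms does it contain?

3

Scan the SMILES for O atoms (remember two-letter symbols like Cl and Br are single atoms).
Oxygen count: 3.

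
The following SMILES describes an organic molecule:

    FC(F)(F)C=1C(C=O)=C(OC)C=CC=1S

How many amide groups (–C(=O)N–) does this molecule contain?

0

Scan the SMILES for the amide motif — none present.
Groups that are present: 1 aldehyde, 1 ether, 1 thiol.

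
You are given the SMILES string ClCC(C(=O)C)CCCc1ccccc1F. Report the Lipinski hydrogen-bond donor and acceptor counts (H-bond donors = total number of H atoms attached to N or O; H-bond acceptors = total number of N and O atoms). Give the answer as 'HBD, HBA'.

Donors: find every N or O and count the H atoms it carries.
  atom 5 (O): bond orders sum to 2 → 0 H
Lipinski HBD = 0.
Acceptors: N atoms = 0, O atoms = 1 → HBA = 1.

0, 1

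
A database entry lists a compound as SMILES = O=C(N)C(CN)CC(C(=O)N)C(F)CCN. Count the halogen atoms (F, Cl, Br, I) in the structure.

Halogen atoms appear at heavy-atom position 13 (1×F).
Other groups present: 2 amide, 2 primary amine.
Halogen count: 1.

1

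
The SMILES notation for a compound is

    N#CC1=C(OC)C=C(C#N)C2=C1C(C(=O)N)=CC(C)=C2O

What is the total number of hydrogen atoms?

Walk through each heavy atom and fill implicit hydrogens from standard valence (C 4, N 3, O 2, S 2, halogen 1):
  atom 1: N, bond orders sum to 3 (valence 3) → 0 H
  atom 2: C, bond orders sum to 4 (valence 4) → 0 H
  atom 3: C, bond orders sum to 4 (valence 4) → 0 H
  atom 4: C, bond orders sum to 4 (valence 4) → 0 H
  atom 5: O, bond orders sum to 2 (valence 2) → 0 H
  atom 6: C, bond orders sum to 1 (valence 4) → 3 H
  atom 7: C, bond orders sum to 3 (valence 4) → 1 H
  atom 8: C, bond orders sum to 4 (valence 4) → 0 H
  atom 9: C, bond orders sum to 4 (valence 4) → 0 H
  atom 10: N, bond orders sum to 3 (valence 3) → 0 H
  atom 11: C, bond orders sum to 4 (valence 4) → 0 H
  atom 12: C, bond orders sum to 4 (valence 4) → 0 H
  atom 13: C, bond orders sum to 4 (valence 4) → 0 H
  atom 14: C, bond orders sum to 4 (valence 4) → 0 H
  atom 15: O, bond orders sum to 2 (valence 2) → 0 H
  atom 16: N, bond orders sum to 1 (valence 3) → 2 H
  atom 17: C, bond orders sum to 3 (valence 4) → 1 H
  atom 18: C, bond orders sum to 4 (valence 4) → 0 H
  atom 19: C, bond orders sum to 1 (valence 4) → 3 H
  atom 20: C, bond orders sum to 4 (valence 4) → 0 H
  atom 21: O, bond orders sum to 1 (valence 2) → 1 H
Total hydrogens: 11.

11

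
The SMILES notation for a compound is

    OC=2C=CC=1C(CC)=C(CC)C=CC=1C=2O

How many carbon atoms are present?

Count every carbon token in the SMILES (each C, including those in ring-closure positions and inside branches).
Carbon count: 14.

14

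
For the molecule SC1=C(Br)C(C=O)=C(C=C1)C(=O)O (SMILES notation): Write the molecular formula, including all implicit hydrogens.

Walk through each heavy atom and fill implicit hydrogens from standard valence (C 4, N 3, O 2, S 2, halogen 1):
  atom 1: S, bond orders sum to 1 (valence 2) → 1 H
  atom 2: C, bond orders sum to 4 (valence 4) → 0 H
  atom 3: C, bond orders sum to 4 (valence 4) → 0 H
  atom 4: Br (halogen, monovalent) → 0 H
  atom 5: C, bond orders sum to 4 (valence 4) → 0 H
  atom 6: C, bond orders sum to 3 (valence 4) → 1 H
  atom 7: O, bond orders sum to 2 (valence 2) → 0 H
  atom 8: C, bond orders sum to 4 (valence 4) → 0 H
  atom 9: C, bond orders sum to 3 (valence 4) → 1 H
  atom 10: C, bond orders sum to 3 (valence 4) → 1 H
  atom 11: C, bond orders sum to 4 (valence 4) → 0 H
  atom 12: O, bond orders sum to 2 (valence 2) → 0 H
  atom 13: O, bond orders sum to 1 (valence 2) → 1 H
Totals → C:8, H:5, Br:1, O:3, S:1.

C8H5BrO3S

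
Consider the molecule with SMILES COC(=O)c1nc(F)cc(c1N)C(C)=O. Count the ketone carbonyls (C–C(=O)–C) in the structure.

The ketone motif appears at heavy-atom position 13 in the SMILES.
Other groups present: 1 ester, 1 primary amine.
Ketone count: 1.

1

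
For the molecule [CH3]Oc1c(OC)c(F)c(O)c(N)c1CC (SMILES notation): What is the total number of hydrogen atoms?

14

Walk through each heavy atom and fill implicit hydrogens from standard valence (C 4, N 3, O 2, S 2, halogen 1); for lowercase aromatic atoms, an aromatic c carries 1 H when it has two neighbours and 0 H with three, and aromatic n carries 0 H:
  atom 1: C with explicit H count 3
  atom 2: O, bond orders sum to 2 (valence 2) → 0 H
  atom 3: aromatic c, 3 neighbours → 0 H
  atom 4: aromatic c, 3 neighbours → 0 H
  atom 5: O, bond orders sum to 2 (valence 2) → 0 H
  atom 6: C, bond orders sum to 1 (valence 4) → 3 H
  atom 7: aromatic c, 3 neighbours → 0 H
  atom 8: F (halogen, monovalent) → 0 H
  atom 9: aromatic c, 3 neighbours → 0 H
  atom 10: O, bond orders sum to 1 (valence 2) → 1 H
  atom 11: aromatic c, 3 neighbours → 0 H
  atom 12: N, bond orders sum to 1 (valence 3) → 2 H
  atom 13: aromatic c, 3 neighbours → 0 H
  atom 14: C, bond orders sum to 2 (valence 4) → 2 H
  atom 15: C, bond orders sum to 1 (valence 4) → 3 H
Total hydrogens: 14.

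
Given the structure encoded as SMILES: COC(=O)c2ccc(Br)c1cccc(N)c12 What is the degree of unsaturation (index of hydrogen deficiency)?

Molecular formula: C12H10BrNO2.
DoU = (2C + 2 + N − H − X) / 2, where X is the halogen count and O/S are ignored.
    = (2·12 + 2 + 1 − 10 − 1) / 2 = 16 / 2 = 8.

8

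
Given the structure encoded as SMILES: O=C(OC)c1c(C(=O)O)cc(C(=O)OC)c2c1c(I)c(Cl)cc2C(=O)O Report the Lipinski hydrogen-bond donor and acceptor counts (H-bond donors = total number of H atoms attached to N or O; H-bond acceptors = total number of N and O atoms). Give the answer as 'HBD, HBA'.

Donors: find every N or O and count the H atoms it carries.
  atom 1 (O): bond orders sum to 2 → 0 H
  atom 3 (O): bond orders sum to 2 → 0 H
  atom 8 (O): bond orders sum to 2 → 0 H
  atom 9 (O): bond orders sum to 1 → 1 H
  atom 13 (O): bond orders sum to 2 → 0 H
  atom 14 (O): bond orders sum to 2 → 0 H
  atom 25 (O): bond orders sum to 2 → 0 H
  atom 26 (O): bond orders sum to 1 → 1 H
Lipinski HBD = 2.
Acceptors: N atoms = 0, O atoms = 8 → HBA = 8.

2, 8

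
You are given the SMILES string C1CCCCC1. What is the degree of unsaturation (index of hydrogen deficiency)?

Degree of unsaturation = (number of rings) + (number of π bonds).
Ring closures in the SMILES: 1.
π bonds: none → 0 DoU from unsaturation.
Total DoU = 1 + 0 = 1.

1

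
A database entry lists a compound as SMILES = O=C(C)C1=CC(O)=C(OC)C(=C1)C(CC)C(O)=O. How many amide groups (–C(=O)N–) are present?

Scan the SMILES for the amide motif — none present.
Groups that are present: 1 carboxylic acid, 1 ether, 1 hydroxyl, 1 ketone.

0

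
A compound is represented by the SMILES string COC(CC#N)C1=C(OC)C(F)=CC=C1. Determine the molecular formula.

C11H12FNO2

Walk through each heavy atom and fill implicit hydrogens from standard valence (C 4, N 3, O 2, S 2, halogen 1):
  atom 1: C, bond orders sum to 1 (valence 4) → 3 H
  atom 2: O, bond orders sum to 2 (valence 2) → 0 H
  atom 3: C, bond orders sum to 3 (valence 4) → 1 H
  atom 4: C, bond orders sum to 2 (valence 4) → 2 H
  atom 5: C, bond orders sum to 4 (valence 4) → 0 H
  atom 6: N, bond orders sum to 3 (valence 3) → 0 H
  atom 7: C, bond orders sum to 4 (valence 4) → 0 H
  atom 8: C, bond orders sum to 4 (valence 4) → 0 H
  atom 9: O, bond orders sum to 2 (valence 2) → 0 H
  atom 10: C, bond orders sum to 1 (valence 4) → 3 H
  atom 11: C, bond orders sum to 4 (valence 4) → 0 H
  atom 12: F (halogen, monovalent) → 0 H
  atom 13: C, bond orders sum to 3 (valence 4) → 1 H
  atom 14: C, bond orders sum to 3 (valence 4) → 1 H
  atom 15: C, bond orders sum to 3 (valence 4) → 1 H
Totals → C:11, H:12, F:1, N:1, O:2.
In Hill order: C11H12FNO2.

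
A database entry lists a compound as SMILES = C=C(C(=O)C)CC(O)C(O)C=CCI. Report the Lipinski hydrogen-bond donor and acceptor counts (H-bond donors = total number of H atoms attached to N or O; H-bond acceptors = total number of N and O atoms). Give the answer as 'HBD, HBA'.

2, 3

Donors: find every N or O and count the H atoms it carries.
  atom 4 (O): bond orders sum to 2 → 0 H
  atom 8 (O): bond orders sum to 1 → 1 H
  atom 10 (O): bond orders sum to 1 → 1 H
Lipinski HBD = 2.
Acceptors: N atoms = 0, O atoms = 3 → HBA = 3.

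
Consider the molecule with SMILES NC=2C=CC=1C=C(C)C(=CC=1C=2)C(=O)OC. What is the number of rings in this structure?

In SMILES, each pair of matching ring-closure digits denotes one ring-closing bond; the number of such bonds equals the number of independent rings.
Ring-closure bonds here: 2.

2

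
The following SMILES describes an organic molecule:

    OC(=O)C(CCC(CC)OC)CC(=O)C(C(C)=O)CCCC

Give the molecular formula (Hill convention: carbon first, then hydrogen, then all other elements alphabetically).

Walk through each heavy atom and fill implicit hydrogens from standard valence (C 4, N 3, O 2, S 2, halogen 1):
  atom 1: O, bond orders sum to 1 (valence 2) → 1 H
  atom 2: C, bond orders sum to 4 (valence 4) → 0 H
  atom 3: O, bond orders sum to 2 (valence 2) → 0 H
  atom 4: C, bond orders sum to 3 (valence 4) → 1 H
  atom 5: C, bond orders sum to 2 (valence 4) → 2 H
  atom 6: C, bond orders sum to 2 (valence 4) → 2 H
  atom 7: C, bond orders sum to 3 (valence 4) → 1 H
  atom 8: C, bond orders sum to 2 (valence 4) → 2 H
  atom 9: C, bond orders sum to 1 (valence 4) → 3 H
  atom 10: O, bond orders sum to 2 (valence 2) → 0 H
  atom 11: C, bond orders sum to 1 (valence 4) → 3 H
  atom 12: C, bond orders sum to 2 (valence 4) → 2 H
  atom 13: C, bond orders sum to 4 (valence 4) → 0 H
  atom 14: O, bond orders sum to 2 (valence 2) → 0 H
  atom 15: C, bond orders sum to 3 (valence 4) → 1 H
  atom 16: C, bond orders sum to 4 (valence 4) → 0 H
  atom 17: C, bond orders sum to 1 (valence 4) → 3 H
  atom 18: O, bond orders sum to 2 (valence 2) → 0 H
  atom 19: C, bond orders sum to 2 (valence 4) → 2 H
  atom 20: C, bond orders sum to 2 (valence 4) → 2 H
  atom 21: C, bond orders sum to 2 (valence 4) → 2 H
  atom 22: C, bond orders sum to 1 (valence 4) → 3 H
Totals → C:17, H:30, O:5.

C17H30O5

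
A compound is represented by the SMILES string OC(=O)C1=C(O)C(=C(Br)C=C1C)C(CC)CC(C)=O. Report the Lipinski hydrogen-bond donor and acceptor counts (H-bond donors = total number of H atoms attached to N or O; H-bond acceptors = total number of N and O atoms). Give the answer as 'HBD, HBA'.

2, 4

Donors: find every N or O and count the H atoms it carries.
  atom 1 (O): bond orders sum to 1 → 1 H
  atom 3 (O): bond orders sum to 2 → 0 H
  atom 6 (O): bond orders sum to 1 → 1 H
  atom 19 (O): bond orders sum to 2 → 0 H
Lipinski HBD = 2.
Acceptors: N atoms = 0, O atoms = 4 → HBA = 4.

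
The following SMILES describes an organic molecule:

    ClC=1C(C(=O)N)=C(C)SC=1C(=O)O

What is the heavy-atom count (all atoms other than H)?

13

Every atom symbol written in the SMILES (organic subset) is one heavy atom; implicit H are not written.
Heavy atoms by element → C:7, Cl:1, N:1, O:3, S:1.
Total: 13.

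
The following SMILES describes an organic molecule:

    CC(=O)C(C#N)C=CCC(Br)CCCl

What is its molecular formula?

Walk through each heavy atom and fill implicit hydrogens from standard valence (C 4, N 3, O 2, S 2, halogen 1):
  atom 1: C, bond orders sum to 1 (valence 4) → 3 H
  atom 2: C, bond orders sum to 4 (valence 4) → 0 H
  atom 3: O, bond orders sum to 2 (valence 2) → 0 H
  atom 4: C, bond orders sum to 3 (valence 4) → 1 H
  atom 5: C, bond orders sum to 4 (valence 4) → 0 H
  atom 6: N, bond orders sum to 3 (valence 3) → 0 H
  atom 7: C, bond orders sum to 3 (valence 4) → 1 H
  atom 8: C, bond orders sum to 3 (valence 4) → 1 H
  atom 9: C, bond orders sum to 2 (valence 4) → 2 H
  atom 10: C, bond orders sum to 3 (valence 4) → 1 H
  atom 11: Br (halogen, monovalent) → 0 H
  atom 12: C, bond orders sum to 2 (valence 4) → 2 H
  atom 13: C, bond orders sum to 2 (valence 4) → 2 H
  atom 14: Cl (halogen, monovalent) → 0 H
Totals → C:10, H:13, Br:1, Cl:1, N:1, O:1.

C10H13BrClNO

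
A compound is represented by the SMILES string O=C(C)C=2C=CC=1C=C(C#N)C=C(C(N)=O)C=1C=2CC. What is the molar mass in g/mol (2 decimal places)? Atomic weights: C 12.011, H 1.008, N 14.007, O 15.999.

First, the molecular formula is C16H14N2O2 (counting implicit H from valence).
  C: 16 × 12.011 = 192.176
  H: 14 × 1.008 = 14.112
  N: 2 × 14.007 = 28.014
  O: 2 × 15.999 = 31.998
Sum: 16×12.011 + 14×1.008 + 2×14.007 + 2×15.999 = 266.300 → 266.30 g/mol.

266.30 g/mol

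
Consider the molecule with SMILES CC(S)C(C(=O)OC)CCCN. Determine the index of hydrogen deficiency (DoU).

1

Degree of unsaturation = (number of rings) + (number of π bonds).
Ring closures in the SMILES: 0.
π bonds: 1 double bond (each 1 DoU) → 1 DoU from unsaturation.
Total DoU = 0 + 1 = 1.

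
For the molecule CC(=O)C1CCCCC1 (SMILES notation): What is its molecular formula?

Walk through each heavy atom and fill implicit hydrogens from standard valence (C 4, N 3, O 2, S 2, halogen 1):
  atom 1: C, bond orders sum to 1 (valence 4) → 3 H
  atom 2: C, bond orders sum to 4 (valence 4) → 0 H
  atom 3: O, bond orders sum to 2 (valence 2) → 0 H
  atom 4: C, bond orders sum to 3 (valence 4) → 1 H
  atom 5: C, bond orders sum to 2 (valence 4) → 2 H
  atom 6: C, bond orders sum to 2 (valence 4) → 2 H
  atom 7: C, bond orders sum to 2 (valence 4) → 2 H
  atom 8: C, bond orders sum to 2 (valence 4) → 2 H
  atom 9: C, bond orders sum to 2 (valence 4) → 2 H
Totals → C:8, H:14, O:1.
In Hill order: C8H14O.

C8H14O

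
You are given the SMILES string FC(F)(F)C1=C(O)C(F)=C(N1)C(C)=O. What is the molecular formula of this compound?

C7H5F4NO2

Walk through each heavy atom and fill implicit hydrogens from standard valence (C 4, N 3, O 2, S 2, halogen 1):
  atom 1: F (halogen, monovalent) → 0 H
  atom 2: C, bond orders sum to 4 (valence 4) → 0 H
  atom 3: F (halogen, monovalent) → 0 H
  atom 4: F (halogen, monovalent) → 0 H
  atom 5: C, bond orders sum to 4 (valence 4) → 0 H
  atom 6: C, bond orders sum to 4 (valence 4) → 0 H
  atom 7: O, bond orders sum to 1 (valence 2) → 1 H
  atom 8: C, bond orders sum to 4 (valence 4) → 0 H
  atom 9: F (halogen, monovalent) → 0 H
  atom 10: C, bond orders sum to 4 (valence 4) → 0 H
  atom 11: N, bond orders sum to 2 (valence 3) → 1 H
  atom 12: C, bond orders sum to 4 (valence 4) → 0 H
  atom 13: C, bond orders sum to 1 (valence 4) → 3 H
  atom 14: O, bond orders sum to 2 (valence 2) → 0 H
Totals → C:7, H:5, F:4, N:1, O:2.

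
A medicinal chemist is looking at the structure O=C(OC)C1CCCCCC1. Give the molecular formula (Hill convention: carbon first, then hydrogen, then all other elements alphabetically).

C9H16O2

Walk through each heavy atom and fill implicit hydrogens from standard valence (C 4, N 3, O 2, S 2, halogen 1):
  atom 1: O, bond orders sum to 2 (valence 2) → 0 H
  atom 2: C, bond orders sum to 4 (valence 4) → 0 H
  atom 3: O, bond orders sum to 2 (valence 2) → 0 H
  atom 4: C, bond orders sum to 1 (valence 4) → 3 H
  atom 5: C, bond orders sum to 3 (valence 4) → 1 H
  atom 6: C, bond orders sum to 2 (valence 4) → 2 H
  atom 7: C, bond orders sum to 2 (valence 4) → 2 H
  atom 8: C, bond orders sum to 2 (valence 4) → 2 H
  atom 9: C, bond orders sum to 2 (valence 4) → 2 H
  atom 10: C, bond orders sum to 2 (valence 4) → 2 H
  atom 11: C, bond orders sum to 2 (valence 4) → 2 H
Totals → C:9, H:16, O:2.
In Hill order: C9H16O2.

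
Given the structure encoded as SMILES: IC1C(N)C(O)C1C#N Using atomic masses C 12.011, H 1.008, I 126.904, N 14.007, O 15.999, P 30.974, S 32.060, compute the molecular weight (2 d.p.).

First, the molecular formula is C5H7IN2O (counting implicit H from valence).
  C: 5 × 12.011 = 60.055
  H: 7 × 1.008 = 7.056
  I: 1 × 126.904 = 126.904
  N: 2 × 14.007 = 28.014
  O: 1 × 15.999 = 15.999
Sum: 5×12.011 + 7×1.008 + 1×126.904 + 2×14.007 + 1×15.999 = 238.028 → 238.03 g/mol.

238.03 g/mol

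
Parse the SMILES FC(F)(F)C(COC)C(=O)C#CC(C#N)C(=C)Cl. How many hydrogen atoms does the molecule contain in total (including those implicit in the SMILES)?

9

Walk through each heavy atom and fill implicit hydrogens from standard valence (C 4, N 3, O 2, S 2, halogen 1):
  atom 1: F (halogen, monovalent) → 0 H
  atom 2: C, bond orders sum to 4 (valence 4) → 0 H
  atom 3: F (halogen, monovalent) → 0 H
  atom 4: F (halogen, monovalent) → 0 H
  atom 5: C, bond orders sum to 3 (valence 4) → 1 H
  atom 6: C, bond orders sum to 2 (valence 4) → 2 H
  atom 7: O, bond orders sum to 2 (valence 2) → 0 H
  atom 8: C, bond orders sum to 1 (valence 4) → 3 H
  atom 9: C, bond orders sum to 4 (valence 4) → 0 H
  atom 10: O, bond orders sum to 2 (valence 2) → 0 H
  atom 11: C, bond orders sum to 4 (valence 4) → 0 H
  atom 12: C, bond orders sum to 4 (valence 4) → 0 H
  atom 13: C, bond orders sum to 3 (valence 4) → 1 H
  atom 14: C, bond orders sum to 4 (valence 4) → 0 H
  atom 15: N, bond orders sum to 3 (valence 3) → 0 H
  atom 16: C, bond orders sum to 4 (valence 4) → 0 H
  atom 17: C, bond orders sum to 2 (valence 4) → 2 H
  atom 18: Cl (halogen, monovalent) → 0 H
Total hydrogens: 9.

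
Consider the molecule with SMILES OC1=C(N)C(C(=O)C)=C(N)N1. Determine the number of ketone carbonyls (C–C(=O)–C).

1

The ketone motif appears at heavy-atom position 6 in the SMILES.
Other groups present: 1 hydroxyl, 2 primary amine.
Ketone count: 1.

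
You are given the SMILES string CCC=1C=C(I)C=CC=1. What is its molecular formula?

C8H9I

Walk through each heavy atom and fill implicit hydrogens from standard valence (C 4, N 3, O 2, S 2, halogen 1):
  atom 1: C, bond orders sum to 1 (valence 4) → 3 H
  atom 2: C, bond orders sum to 2 (valence 4) → 2 H
  atom 3: C, bond orders sum to 4 (valence 4) → 0 H
  atom 4: C, bond orders sum to 3 (valence 4) → 1 H
  atom 5: C, bond orders sum to 4 (valence 4) → 0 H
  atom 6: I (halogen, monovalent) → 0 H
  atom 7: C, bond orders sum to 3 (valence 4) → 1 H
  atom 8: C, bond orders sum to 3 (valence 4) → 1 H
  atom 9: C, bond orders sum to 3 (valence 4) → 1 H
Totals → C:8, H:9, I:1.
In Hill order: C8H9I.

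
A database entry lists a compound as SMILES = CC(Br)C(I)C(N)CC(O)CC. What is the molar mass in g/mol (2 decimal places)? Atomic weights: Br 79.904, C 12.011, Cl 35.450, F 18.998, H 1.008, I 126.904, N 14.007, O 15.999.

First, the molecular formula is C8H17BrINO (counting implicit H from valence).
  Br: 1 × 79.904 = 79.904
  C: 8 × 12.011 = 96.088
  H: 17 × 1.008 = 17.136
  I: 1 × 126.904 = 126.904
  N: 1 × 14.007 = 14.007
  O: 1 × 15.999 = 15.999
Sum: 1×79.904 + 8×12.011 + 17×1.008 + 1×126.904 + 1×14.007 + 1×15.999 = 350.038 → 350.04 g/mol.

350.04 g/mol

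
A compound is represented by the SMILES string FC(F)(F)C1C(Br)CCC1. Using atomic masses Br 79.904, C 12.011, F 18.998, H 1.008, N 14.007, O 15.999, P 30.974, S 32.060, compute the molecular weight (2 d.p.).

217.03 g/mol

First, the molecular formula is C6H8BrF3 (counting implicit H from valence).
  Br: 1 × 79.904 = 79.904
  C: 6 × 12.011 = 72.066
  F: 3 × 18.998 = 56.994
  H: 8 × 1.008 = 8.064
Sum: 1×79.904 + 6×12.011 + 3×18.998 + 8×1.008 = 217.028 → 217.03 g/mol.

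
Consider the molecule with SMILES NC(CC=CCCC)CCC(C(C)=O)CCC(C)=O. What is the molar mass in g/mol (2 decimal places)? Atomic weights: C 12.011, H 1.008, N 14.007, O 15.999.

First, the molecular formula is C16H29NO2 (counting implicit H from valence).
  C: 16 × 12.011 = 192.176
  H: 29 × 1.008 = 29.232
  N: 1 × 14.007 = 14.007
  O: 2 × 15.999 = 31.998
Sum: 16×12.011 + 29×1.008 + 1×14.007 + 2×15.999 = 267.413 → 267.41 g/mol.

267.41 g/mol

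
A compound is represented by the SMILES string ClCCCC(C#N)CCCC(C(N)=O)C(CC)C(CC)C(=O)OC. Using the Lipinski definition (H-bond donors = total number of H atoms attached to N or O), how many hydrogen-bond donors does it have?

Donors: find every N or O and count the H atoms it carries.
  atom 7 (N): bond orders sum to 3 → 0 H
  atom 13 (N): bond orders sum to 1 → 2 H
  atom 14 (O): bond orders sum to 2 → 0 H
  atom 22 (O): bond orders sum to 2 → 0 H
  atom 23 (O): bond orders sum to 2 → 0 H
Lipinski HBD = 2.

2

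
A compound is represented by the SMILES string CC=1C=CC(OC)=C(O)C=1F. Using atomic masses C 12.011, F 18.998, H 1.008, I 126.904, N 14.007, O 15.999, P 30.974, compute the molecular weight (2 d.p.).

156.16 g/mol

First, the molecular formula is C8H9FO2 (counting implicit H from valence).
  C: 8 × 12.011 = 96.088
  F: 1 × 18.998 = 18.998
  H: 9 × 1.008 = 9.072
  O: 2 × 15.999 = 31.998
Sum: 8×12.011 + 1×18.998 + 9×1.008 + 2×15.999 = 156.156 → 156.16 g/mol.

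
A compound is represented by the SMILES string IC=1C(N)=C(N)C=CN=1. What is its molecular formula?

Walk through each heavy atom and fill implicit hydrogens from standard valence (C 4, N 3, O 2, S 2, halogen 1):
  atom 1: I (halogen, monovalent) → 0 H
  atom 2: C, bond orders sum to 4 (valence 4) → 0 H
  atom 3: C, bond orders sum to 4 (valence 4) → 0 H
  atom 4: N, bond orders sum to 1 (valence 3) → 2 H
  atom 5: C, bond orders sum to 4 (valence 4) → 0 H
  atom 6: N, bond orders sum to 1 (valence 3) → 2 H
  atom 7: C, bond orders sum to 3 (valence 4) → 1 H
  atom 8: C, bond orders sum to 3 (valence 4) → 1 H
  atom 9: N, bond orders sum to 3 (valence 3) → 0 H
Totals → C:5, H:6, I:1, N:3.
In Hill order: C5H6IN3.

C5H6IN3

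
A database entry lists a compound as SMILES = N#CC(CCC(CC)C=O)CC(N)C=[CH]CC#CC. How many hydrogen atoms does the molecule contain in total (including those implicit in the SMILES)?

Walk through each heavy atom and fill implicit hydrogens from standard valence (C 4, N 3, O 2, S 2, halogen 1):
  atom 1: N, bond orders sum to 3 (valence 3) → 0 H
  atom 2: C, bond orders sum to 4 (valence 4) → 0 H
  atom 3: C, bond orders sum to 3 (valence 4) → 1 H
  atom 4: C, bond orders sum to 2 (valence 4) → 2 H
  atom 5: C, bond orders sum to 2 (valence 4) → 2 H
  atom 6: C, bond orders sum to 3 (valence 4) → 1 H
  atom 7: C, bond orders sum to 2 (valence 4) → 2 H
  atom 8: C, bond orders sum to 1 (valence 4) → 3 H
  atom 9: C, bond orders sum to 3 (valence 4) → 1 H
  atom 10: O, bond orders sum to 2 (valence 2) → 0 H
  atom 11: C, bond orders sum to 2 (valence 4) → 2 H
  atom 12: C, bond orders sum to 3 (valence 4) → 1 H
  atom 13: N, bond orders sum to 1 (valence 3) → 2 H
  atom 14: C, bond orders sum to 3 (valence 4) → 1 H
  atom 15: C with explicit H count 1
  atom 16: C, bond orders sum to 2 (valence 4) → 2 H
  atom 17: C, bond orders sum to 4 (valence 4) → 0 H
  atom 18: C, bond orders sum to 4 (valence 4) → 0 H
  atom 19: C, bond orders sum to 1 (valence 4) → 3 H
Total hydrogens: 24.

24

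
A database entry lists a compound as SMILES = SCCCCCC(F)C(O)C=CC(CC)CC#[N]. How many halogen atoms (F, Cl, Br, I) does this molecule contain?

1

Halogen atoms appear at heavy-atom position 8 (1×F).
Other groups present: 1 alkene, 1 hydroxyl, 1 nitrile, 1 thiol.
Halogen count: 1.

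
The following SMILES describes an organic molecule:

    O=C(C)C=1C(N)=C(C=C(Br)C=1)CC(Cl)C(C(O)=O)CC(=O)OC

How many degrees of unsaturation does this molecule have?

Molecular formula: C15H17BrClNO5.
DoU = (2C + 2 + N − H − X) / 2, where X is the halogen count and O/S are ignored.
    = (2·15 + 2 + 1 − 17 − 2) / 2 = 14 / 2 = 7.

7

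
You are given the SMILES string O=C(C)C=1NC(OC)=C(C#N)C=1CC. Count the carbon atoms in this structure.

10

Count every carbon token in the SMILES (each C, including those in ring-closure positions and inside branches).
Carbon count: 10.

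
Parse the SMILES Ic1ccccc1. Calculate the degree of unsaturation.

Molecular formula: C6H5I.
DoU = (2C + 2 + N − H − X) / 2, where X is the halogen count and O/S are ignored.
    = (2·6 + 2 + 0 − 5 − 1) / 2 = 8 / 2 = 4.

4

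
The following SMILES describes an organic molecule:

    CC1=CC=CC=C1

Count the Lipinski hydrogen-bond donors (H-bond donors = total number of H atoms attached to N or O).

0

Donors: find every N or O and count the H atoms it carries.
  (no N or O atoms present)
Lipinski HBD = 0.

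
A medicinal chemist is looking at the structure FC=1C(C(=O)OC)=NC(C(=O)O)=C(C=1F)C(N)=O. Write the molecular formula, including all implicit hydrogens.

Walk through each heavy atom and fill implicit hydrogens from standard valence (C 4, N 3, O 2, S 2, halogen 1):
  atom 1: F (halogen, monovalent) → 0 H
  atom 2: C, bond orders sum to 4 (valence 4) → 0 H
  atom 3: C, bond orders sum to 4 (valence 4) → 0 H
  atom 4: C, bond orders sum to 4 (valence 4) → 0 H
  atom 5: O, bond orders sum to 2 (valence 2) → 0 H
  atom 6: O, bond orders sum to 2 (valence 2) → 0 H
  atom 7: C, bond orders sum to 1 (valence 4) → 3 H
  atom 8: N, bond orders sum to 3 (valence 3) → 0 H
  atom 9: C, bond orders sum to 4 (valence 4) → 0 H
  atom 10: C, bond orders sum to 4 (valence 4) → 0 H
  atom 11: O, bond orders sum to 2 (valence 2) → 0 H
  atom 12: O, bond orders sum to 1 (valence 2) → 1 H
  atom 13: C, bond orders sum to 4 (valence 4) → 0 H
  atom 14: C, bond orders sum to 4 (valence 4) → 0 H
  atom 15: F (halogen, monovalent) → 0 H
  atom 16: C, bond orders sum to 4 (valence 4) → 0 H
  atom 17: N, bond orders sum to 1 (valence 3) → 2 H
  atom 18: O, bond orders sum to 2 (valence 2) → 0 H
Totals → C:9, H:6, F:2, N:2, O:5.
In Hill order: C9H6F2N2O5.

C9H6F2N2O5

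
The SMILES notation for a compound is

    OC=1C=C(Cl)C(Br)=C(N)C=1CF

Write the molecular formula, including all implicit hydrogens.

Walk through each heavy atom and fill implicit hydrogens from standard valence (C 4, N 3, O 2, S 2, halogen 1):
  atom 1: O, bond orders sum to 1 (valence 2) → 1 H
  atom 2: C, bond orders sum to 4 (valence 4) → 0 H
  atom 3: C, bond orders sum to 3 (valence 4) → 1 H
  atom 4: C, bond orders sum to 4 (valence 4) → 0 H
  atom 5: Cl (halogen, monovalent) → 0 H
  atom 6: C, bond orders sum to 4 (valence 4) → 0 H
  atom 7: Br (halogen, monovalent) → 0 H
  atom 8: C, bond orders sum to 4 (valence 4) → 0 H
  atom 9: N, bond orders sum to 1 (valence 3) → 2 H
  atom 10: C, bond orders sum to 4 (valence 4) → 0 H
  atom 11: C, bond orders sum to 2 (valence 4) → 2 H
  atom 12: F (halogen, monovalent) → 0 H
Totals → C:7, H:6, Br:1, Cl:1, F:1, N:1, O:1.
In Hill order: C7H6BrClFNO.

C7H6BrClFNO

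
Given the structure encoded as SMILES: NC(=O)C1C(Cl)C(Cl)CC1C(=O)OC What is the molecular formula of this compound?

Walk through each heavy atom and fill implicit hydrogens from standard valence (C 4, N 3, O 2, S 2, halogen 1):
  atom 1: N, bond orders sum to 1 (valence 3) → 2 H
  atom 2: C, bond orders sum to 4 (valence 4) → 0 H
  atom 3: O, bond orders sum to 2 (valence 2) → 0 H
  atom 4: C, bond orders sum to 3 (valence 4) → 1 H
  atom 5: C, bond orders sum to 3 (valence 4) → 1 H
  atom 6: Cl (halogen, monovalent) → 0 H
  atom 7: C, bond orders sum to 3 (valence 4) → 1 H
  atom 8: Cl (halogen, monovalent) → 0 H
  atom 9: C, bond orders sum to 2 (valence 4) → 2 H
  atom 10: C, bond orders sum to 3 (valence 4) → 1 H
  atom 11: C, bond orders sum to 4 (valence 4) → 0 H
  atom 12: O, bond orders sum to 2 (valence 2) → 0 H
  atom 13: O, bond orders sum to 2 (valence 2) → 0 H
  atom 14: C, bond orders sum to 1 (valence 4) → 3 H
Totals → C:8, H:11, Cl:2, N:1, O:3.

C8H11Cl2NO3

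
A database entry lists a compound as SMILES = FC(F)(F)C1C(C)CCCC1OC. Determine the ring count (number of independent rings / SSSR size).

In SMILES, each pair of matching ring-closure digits denotes one ring-closing bond; the number of such bonds equals the number of independent rings.
Ring-closure bonds here: 1.

1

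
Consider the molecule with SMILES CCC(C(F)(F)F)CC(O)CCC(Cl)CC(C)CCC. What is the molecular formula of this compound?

C15H28ClF3O

Walk through each heavy atom and fill implicit hydrogens from standard valence (C 4, N 3, O 2, S 2, halogen 1):
  atom 1: C, bond orders sum to 1 (valence 4) → 3 H
  atom 2: C, bond orders sum to 2 (valence 4) → 2 H
  atom 3: C, bond orders sum to 3 (valence 4) → 1 H
  atom 4: C, bond orders sum to 4 (valence 4) → 0 H
  atom 5: F (halogen, monovalent) → 0 H
  atom 6: F (halogen, monovalent) → 0 H
  atom 7: F (halogen, monovalent) → 0 H
  atom 8: C, bond orders sum to 2 (valence 4) → 2 H
  atom 9: C, bond orders sum to 3 (valence 4) → 1 H
  atom 10: O, bond orders sum to 1 (valence 2) → 1 H
  atom 11: C, bond orders sum to 2 (valence 4) → 2 H
  atom 12: C, bond orders sum to 2 (valence 4) → 2 H
  atom 13: C, bond orders sum to 3 (valence 4) → 1 H
  atom 14: Cl (halogen, monovalent) → 0 H
  atom 15: C, bond orders sum to 2 (valence 4) → 2 H
  atom 16: C, bond orders sum to 3 (valence 4) → 1 H
  atom 17: C, bond orders sum to 1 (valence 4) → 3 H
  atom 18: C, bond orders sum to 2 (valence 4) → 2 H
  atom 19: C, bond orders sum to 2 (valence 4) → 2 H
  atom 20: C, bond orders sum to 1 (valence 4) → 3 H
Totals → C:15, H:28, Cl:1, F:3, O:1.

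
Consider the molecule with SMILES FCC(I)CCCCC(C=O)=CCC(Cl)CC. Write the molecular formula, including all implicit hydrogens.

C13H21ClFIO

Walk through each heavy atom and fill implicit hydrogens from standard valence (C 4, N 3, O 2, S 2, halogen 1):
  atom 1: F (halogen, monovalent) → 0 H
  atom 2: C, bond orders sum to 2 (valence 4) → 2 H
  atom 3: C, bond orders sum to 3 (valence 4) → 1 H
  atom 4: I (halogen, monovalent) → 0 H
  atom 5: C, bond orders sum to 2 (valence 4) → 2 H
  atom 6: C, bond orders sum to 2 (valence 4) → 2 H
  atom 7: C, bond orders sum to 2 (valence 4) → 2 H
  atom 8: C, bond orders sum to 2 (valence 4) → 2 H
  atom 9: C, bond orders sum to 4 (valence 4) → 0 H
  atom 10: C, bond orders sum to 3 (valence 4) → 1 H
  atom 11: O, bond orders sum to 2 (valence 2) → 0 H
  atom 12: C, bond orders sum to 3 (valence 4) → 1 H
  atom 13: C, bond orders sum to 2 (valence 4) → 2 H
  atom 14: C, bond orders sum to 3 (valence 4) → 1 H
  atom 15: Cl (halogen, monovalent) → 0 H
  atom 16: C, bond orders sum to 2 (valence 4) → 2 H
  atom 17: C, bond orders sum to 1 (valence 4) → 3 H
Totals → C:13, H:21, Cl:1, F:1, I:1, O:1.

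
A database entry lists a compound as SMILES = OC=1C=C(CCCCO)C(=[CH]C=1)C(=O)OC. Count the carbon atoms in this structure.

12

Count every carbon token in the SMILES (each C, including those in ring-closure positions and inside branches).
Carbon count: 12.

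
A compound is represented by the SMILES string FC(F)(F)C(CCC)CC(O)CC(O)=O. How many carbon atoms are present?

9

Count every carbon token in the SMILES (each C, including those in ring-closure positions and inside branches).
Carbon count: 9.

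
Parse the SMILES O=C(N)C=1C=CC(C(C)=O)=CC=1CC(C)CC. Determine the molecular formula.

C14H19NO2

Walk through each heavy atom and fill implicit hydrogens from standard valence (C 4, N 3, O 2, S 2, halogen 1):
  atom 1: O, bond orders sum to 2 (valence 2) → 0 H
  atom 2: C, bond orders sum to 4 (valence 4) → 0 H
  atom 3: N, bond orders sum to 1 (valence 3) → 2 H
  atom 4: C, bond orders sum to 4 (valence 4) → 0 H
  atom 5: C, bond orders sum to 3 (valence 4) → 1 H
  atom 6: C, bond orders sum to 3 (valence 4) → 1 H
  atom 7: C, bond orders sum to 4 (valence 4) → 0 H
  atom 8: C, bond orders sum to 4 (valence 4) → 0 H
  atom 9: C, bond orders sum to 1 (valence 4) → 3 H
  atom 10: O, bond orders sum to 2 (valence 2) → 0 H
  atom 11: C, bond orders sum to 3 (valence 4) → 1 H
  atom 12: C, bond orders sum to 4 (valence 4) → 0 H
  atom 13: C, bond orders sum to 2 (valence 4) → 2 H
  atom 14: C, bond orders sum to 3 (valence 4) → 1 H
  atom 15: C, bond orders sum to 1 (valence 4) → 3 H
  atom 16: C, bond orders sum to 2 (valence 4) → 2 H
  atom 17: C, bond orders sum to 1 (valence 4) → 3 H
Totals → C:14, H:19, N:1, O:2.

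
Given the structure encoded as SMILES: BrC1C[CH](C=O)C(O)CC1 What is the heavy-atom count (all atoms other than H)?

10

Every atom symbol written in the SMILES (organic subset) is one heavy atom; implicit H are not written.
Heavy atoms by element → Br:1, C:7, O:2.
Total: 10.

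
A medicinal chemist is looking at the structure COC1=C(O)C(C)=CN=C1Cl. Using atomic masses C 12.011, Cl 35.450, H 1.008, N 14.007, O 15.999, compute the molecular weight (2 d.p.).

173.60 g/mol

First, the molecular formula is C7H8ClNO2 (counting implicit H from valence).
  C: 7 × 12.011 = 84.077
  Cl: 1 × 35.450 = 35.450
  H: 8 × 1.008 = 8.064
  N: 1 × 14.007 = 14.007
  O: 2 × 15.999 = 31.998
Sum: 7×12.011 + 1×35.450 + 8×1.008 + 1×14.007 + 2×15.999 = 173.596 → 173.60 g/mol.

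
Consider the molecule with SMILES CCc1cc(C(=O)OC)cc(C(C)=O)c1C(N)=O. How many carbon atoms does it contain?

Count every carbon token in the SMILES (each C, including those in ring-closure positions and inside branches).
Carbon count: 13.

13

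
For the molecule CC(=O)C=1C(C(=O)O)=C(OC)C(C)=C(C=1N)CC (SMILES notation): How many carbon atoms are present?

Count every carbon token in the SMILES (each C, including those in ring-closure positions and inside branches).
Carbon count: 13.

13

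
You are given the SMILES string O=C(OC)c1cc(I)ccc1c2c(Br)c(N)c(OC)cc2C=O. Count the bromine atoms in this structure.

1

Scan the SMILES for Br atoms (remember two-letter symbols like Cl and Br are single atoms).
Bromine count: 1.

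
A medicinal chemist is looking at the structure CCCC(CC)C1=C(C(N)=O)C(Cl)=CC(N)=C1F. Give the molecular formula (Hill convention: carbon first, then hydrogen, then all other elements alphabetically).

Walk through each heavy atom and fill implicit hydrogens from standard valence (C 4, N 3, O 2, S 2, halogen 1):
  atom 1: C, bond orders sum to 1 (valence 4) → 3 H
  atom 2: C, bond orders sum to 2 (valence 4) → 2 H
  atom 3: C, bond orders sum to 2 (valence 4) → 2 H
  atom 4: C, bond orders sum to 3 (valence 4) → 1 H
  atom 5: C, bond orders sum to 2 (valence 4) → 2 H
  atom 6: C, bond orders sum to 1 (valence 4) → 3 H
  atom 7: C, bond orders sum to 4 (valence 4) → 0 H
  atom 8: C, bond orders sum to 4 (valence 4) → 0 H
  atom 9: C, bond orders sum to 4 (valence 4) → 0 H
  atom 10: N, bond orders sum to 1 (valence 3) → 2 H
  atom 11: O, bond orders sum to 2 (valence 2) → 0 H
  atom 12: C, bond orders sum to 4 (valence 4) → 0 H
  atom 13: Cl (halogen, monovalent) → 0 H
  atom 14: C, bond orders sum to 3 (valence 4) → 1 H
  atom 15: C, bond orders sum to 4 (valence 4) → 0 H
  atom 16: N, bond orders sum to 1 (valence 3) → 2 H
  atom 17: C, bond orders sum to 4 (valence 4) → 0 H
  atom 18: F (halogen, monovalent) → 0 H
Totals → C:13, H:18, Cl:1, F:1, N:2, O:1.
In Hill order: C13H18ClFN2O.

C13H18ClFN2O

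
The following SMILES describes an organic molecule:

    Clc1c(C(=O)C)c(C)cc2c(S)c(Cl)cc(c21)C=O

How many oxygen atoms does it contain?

Scan the SMILES for O atoms (remember two-letter symbols like Cl and Br are single atoms).
Oxygen count: 2.

2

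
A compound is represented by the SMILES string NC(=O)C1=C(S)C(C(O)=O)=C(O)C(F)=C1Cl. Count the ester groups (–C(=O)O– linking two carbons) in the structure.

0

Scan the SMILES for the ester motif — none present.
Groups that are present: 1 amide, 1 carboxylic acid, 1 hydroxyl, 1 thiol.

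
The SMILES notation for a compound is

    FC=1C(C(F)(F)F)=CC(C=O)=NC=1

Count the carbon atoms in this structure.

Count every carbon token in the SMILES (each C, including those in ring-closure positions and inside branches).
Carbon count: 7.

7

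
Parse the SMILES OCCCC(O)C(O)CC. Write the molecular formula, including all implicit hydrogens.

Walk through each heavy atom and fill implicit hydrogens from standard valence (C 4, N 3, O 2, S 2, halogen 1):
  atom 1: O, bond orders sum to 1 (valence 2) → 1 H
  atom 2: C, bond orders sum to 2 (valence 4) → 2 H
  atom 3: C, bond orders sum to 2 (valence 4) → 2 H
  atom 4: C, bond orders sum to 2 (valence 4) → 2 H
  atom 5: C, bond orders sum to 3 (valence 4) → 1 H
  atom 6: O, bond orders sum to 1 (valence 2) → 1 H
  atom 7: C, bond orders sum to 3 (valence 4) → 1 H
  atom 8: O, bond orders sum to 1 (valence 2) → 1 H
  atom 9: C, bond orders sum to 2 (valence 4) → 2 H
  atom 10: C, bond orders sum to 1 (valence 4) → 3 H
Totals → C:7, H:16, O:3.

C7H16O3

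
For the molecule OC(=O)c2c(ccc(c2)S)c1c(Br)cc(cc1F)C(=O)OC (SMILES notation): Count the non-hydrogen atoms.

Every atom symbol written in the SMILES (organic subset) is one heavy atom; implicit H are not written.
Heavy atoms by element → Br:1, C:15, F:1, O:4, S:1.
Total: 22.

22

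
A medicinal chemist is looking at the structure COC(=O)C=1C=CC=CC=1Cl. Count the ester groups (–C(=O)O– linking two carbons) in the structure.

The ester motif appears at heavy-atom position 3 in the SMILES.
Ester count: 1.

1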